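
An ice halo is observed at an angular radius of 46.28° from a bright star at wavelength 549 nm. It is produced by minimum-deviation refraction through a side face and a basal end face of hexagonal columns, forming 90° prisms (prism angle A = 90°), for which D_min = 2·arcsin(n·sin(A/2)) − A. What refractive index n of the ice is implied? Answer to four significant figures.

Rearranging: n = sin((D_min + A)/2) / sin(A/2).
(D_min + A)/2 = (46.28° + 90°)/2 = 68.140°.
n = sin 68.140° / sin 45° = 0.9281 / 0.7071 = 1.3125.

1.313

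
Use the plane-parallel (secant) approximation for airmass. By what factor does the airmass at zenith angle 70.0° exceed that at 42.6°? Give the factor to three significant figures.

X(70.0°)/X(42.6°) = sec 70.0° / sec 42.6° = cos 42.6° / cos 70.0° = 0.7361/0.3420 = 2.1522.

2.15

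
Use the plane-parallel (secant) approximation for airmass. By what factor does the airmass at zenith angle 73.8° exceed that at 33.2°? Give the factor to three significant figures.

X(73.8°)/X(33.2°) = sec 73.8° / sec 33.2° = cos 33.2° / cos 73.8° = 0.8368/0.2790 = 2.9993.

3.00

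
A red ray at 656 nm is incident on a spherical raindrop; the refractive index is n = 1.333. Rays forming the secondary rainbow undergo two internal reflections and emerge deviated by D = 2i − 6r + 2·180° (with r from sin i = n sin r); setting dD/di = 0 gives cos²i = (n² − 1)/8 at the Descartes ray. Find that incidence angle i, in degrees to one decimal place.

71.8°

cos²i = (1.333² − 1)/8 = (1.77689 − 1)/8 = 0.09711.
cos i = 0.31163, so i = 71.843°.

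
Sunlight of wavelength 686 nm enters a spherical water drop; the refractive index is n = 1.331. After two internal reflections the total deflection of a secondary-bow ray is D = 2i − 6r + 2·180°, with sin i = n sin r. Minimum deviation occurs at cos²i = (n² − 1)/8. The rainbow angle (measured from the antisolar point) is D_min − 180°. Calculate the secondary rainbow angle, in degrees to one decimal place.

cos²i = (1.77156 − 1)/8 = 0.09645; i = arccos(0.31056) = 71.907°.
sin r = sin 71.907°/1.331 = 0.71417; r = 45.575°.
D_min = 2·71.907° − 6·45.575° + 360° = 230.365°.
Rainbow angle = D_min − 180° = 50.365°.

50.4°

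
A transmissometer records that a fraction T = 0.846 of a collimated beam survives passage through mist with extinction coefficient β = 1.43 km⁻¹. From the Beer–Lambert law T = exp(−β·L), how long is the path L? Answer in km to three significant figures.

0.117 km

Beer–Lambert: T = exp(−βL) ⇒ L = −ln(T)/β = −ln(0.846)/1.43 = 0.1672/1.43 = 0.1169 km.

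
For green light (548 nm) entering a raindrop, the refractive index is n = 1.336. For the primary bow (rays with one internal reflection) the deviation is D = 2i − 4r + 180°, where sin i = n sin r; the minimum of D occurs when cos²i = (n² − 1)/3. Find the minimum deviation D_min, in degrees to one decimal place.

138.4°

cos²i = (1.78490 − 1)/3 = 0.26163; i = arccos(0.51150) = 59.236°.
sin r = sin 59.236°/1.336 = 0.64318; r = 40.029°.
D_min = 2·59.236° − 4·40.029° + 180° = 138.356°.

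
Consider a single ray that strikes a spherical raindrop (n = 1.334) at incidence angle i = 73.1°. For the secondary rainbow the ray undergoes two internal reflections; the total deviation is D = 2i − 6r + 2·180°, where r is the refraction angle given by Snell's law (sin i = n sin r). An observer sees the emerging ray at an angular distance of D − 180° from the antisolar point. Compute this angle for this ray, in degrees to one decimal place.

51.2°

sin r = sin 73.1° / 1.334 = 0.9568/1.334 = 0.7173; r = 45.83°.
D = 2·73.1° − 6·45.83° + 2·180° = 146.20° − 274.97° + 360° = 231.23°.
Angle from antisolar point = D − 180° = 51.23°.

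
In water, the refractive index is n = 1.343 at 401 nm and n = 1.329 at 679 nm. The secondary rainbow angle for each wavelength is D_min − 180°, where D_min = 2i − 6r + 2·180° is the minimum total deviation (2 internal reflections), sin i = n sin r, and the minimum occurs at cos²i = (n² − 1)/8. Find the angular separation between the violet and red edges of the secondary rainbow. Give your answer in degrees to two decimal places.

At 401 nm (n = 1.343): cos²i = 0.10046 → i = 71.522°, r = 44.928°, D_min = 233.478°, rainbow angle = 53.478°.
At 679 nm (n = 1.329): cos²i = 0.09578 → i = 71.972°, r = 45.685°, D_min = 229.837°, rainbow angle = 49.837°.
Angular width = |53.478° − 49.837°| = 3.641°.

3.64°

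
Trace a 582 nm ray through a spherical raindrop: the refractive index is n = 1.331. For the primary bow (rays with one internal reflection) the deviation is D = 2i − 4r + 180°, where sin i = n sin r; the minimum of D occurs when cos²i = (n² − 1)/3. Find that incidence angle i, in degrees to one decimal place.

59.5°

cos²i = (1.331² − 1)/3 = (1.77156 − 1)/3 = 0.25719.
cos i = 0.50714, so i = 59.527°.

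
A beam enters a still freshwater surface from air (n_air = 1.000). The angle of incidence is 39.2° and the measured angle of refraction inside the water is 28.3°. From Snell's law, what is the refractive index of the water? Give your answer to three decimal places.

1.333

n = sin θ_i / sin θ_r = sin 39.2° / sin 28.3° = 0.6320 / 0.4741 = 1.3331.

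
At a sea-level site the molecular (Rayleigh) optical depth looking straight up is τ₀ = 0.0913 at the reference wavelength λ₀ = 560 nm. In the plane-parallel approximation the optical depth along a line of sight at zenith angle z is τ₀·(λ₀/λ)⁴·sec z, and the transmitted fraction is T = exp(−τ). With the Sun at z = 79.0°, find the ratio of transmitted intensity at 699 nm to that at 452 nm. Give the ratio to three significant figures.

Airmass: sec 79.0° = 5.2408.
τ(699 nm) = 0.0913 × (560/699)⁴ × 5.2408 = 0.0913 × 0.4119 × 5.2408 = 0.1971.
τ(452 nm) = 0.0913 × (560/452)⁴ × 5.2408 = 0.0913 × 2.3561 × 5.2408 = 1.1274.
T(699)/T(452) = exp(τ_B − τ_A) = exp(0.9303) = 2.5352.

2.54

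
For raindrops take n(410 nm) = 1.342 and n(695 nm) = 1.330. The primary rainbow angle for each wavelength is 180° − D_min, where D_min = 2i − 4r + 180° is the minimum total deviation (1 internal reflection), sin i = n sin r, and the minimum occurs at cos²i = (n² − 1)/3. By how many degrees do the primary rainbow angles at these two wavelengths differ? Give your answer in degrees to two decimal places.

At 410 nm (n = 1.342): cos²i = 0.26699 → i = 58.888°, r = 39.641°, D_min = 139.213°, rainbow angle = 40.787°.
At 695 nm (n = 1.330): cos²i = 0.25630 → i = 59.585°, r = 40.422°, D_min = 137.484°, rainbow angle = 42.516°.
Angular width = |40.787° − 42.516°| = 1.729°.

1.73°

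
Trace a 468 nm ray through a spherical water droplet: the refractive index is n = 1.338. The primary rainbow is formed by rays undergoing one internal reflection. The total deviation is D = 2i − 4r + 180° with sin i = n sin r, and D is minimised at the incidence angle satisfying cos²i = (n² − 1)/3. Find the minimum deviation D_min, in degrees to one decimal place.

cos²i = (1.79024 − 1)/3 = 0.26341; i = arccos(0.51324) = 59.120°.
sin r = sin 59.120°/1.338 = 0.64144; r = 39.899°.
D_min = 2·59.120° − 4·39.899° + 180° = 138.643°.

138.6°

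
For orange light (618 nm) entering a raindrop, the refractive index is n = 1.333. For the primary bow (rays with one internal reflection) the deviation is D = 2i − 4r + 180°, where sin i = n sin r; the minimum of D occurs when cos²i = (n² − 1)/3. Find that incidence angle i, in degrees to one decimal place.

59.4°

cos²i = (1.333² − 1)/3 = (1.77689 − 1)/3 = 0.25896.
cos i = 0.50888, so i = 59.410°.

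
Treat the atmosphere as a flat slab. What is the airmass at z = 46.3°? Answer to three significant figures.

X = sec z = 1/cos 46.3° = 1/0.6909 = 1.4474.

1.45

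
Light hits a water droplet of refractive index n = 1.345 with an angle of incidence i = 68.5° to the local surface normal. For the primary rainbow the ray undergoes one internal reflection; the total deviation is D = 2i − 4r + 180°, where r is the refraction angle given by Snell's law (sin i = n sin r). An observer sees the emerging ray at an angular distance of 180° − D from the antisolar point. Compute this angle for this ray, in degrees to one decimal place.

38.1°

sin r = sin 68.5° / 1.345 = 0.9304/1.345 = 0.6918; r = 43.77°.
D = 2·68.5° − 4·43.77° + 180° = 137.00° − 175.08° + 180° = 141.92°.
Angle from antisolar point = 180° − D = 38.08°.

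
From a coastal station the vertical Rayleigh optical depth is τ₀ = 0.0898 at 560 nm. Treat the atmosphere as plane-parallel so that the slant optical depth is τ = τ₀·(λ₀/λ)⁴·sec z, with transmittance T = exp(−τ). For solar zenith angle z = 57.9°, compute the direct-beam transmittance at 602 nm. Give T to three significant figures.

sec 57.9° = 1.8818.
τ = 0.0898 × (560/602)⁴ × 1.8818 = 0.0898 × 0.7488 × 1.8818 = 0.1265.
T = exp(−0.1265) = 0.8811.

0.881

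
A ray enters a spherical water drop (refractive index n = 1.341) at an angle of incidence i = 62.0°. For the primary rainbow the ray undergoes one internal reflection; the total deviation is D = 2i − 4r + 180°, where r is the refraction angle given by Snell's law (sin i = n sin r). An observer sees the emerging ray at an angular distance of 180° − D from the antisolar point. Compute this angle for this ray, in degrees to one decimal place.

sin r = sin 62.0° / 1.341 = 0.8829/1.341 = 0.6584; r = 41.18°.
D = 2·62.0° − 4·41.18° + 180° = 124.00° − 164.72° + 180° = 139.28°.
Angle from antisolar point = 180° − D = 40.72°.

40.7°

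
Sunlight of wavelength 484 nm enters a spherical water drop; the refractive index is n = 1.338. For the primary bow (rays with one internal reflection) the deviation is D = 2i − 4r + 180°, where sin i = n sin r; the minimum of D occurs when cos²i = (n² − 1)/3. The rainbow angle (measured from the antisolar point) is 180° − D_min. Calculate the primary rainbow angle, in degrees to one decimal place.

41.4°

cos²i = (1.79024 − 1)/3 = 0.26341; i = arccos(0.51324) = 59.120°.
sin r = sin 59.120°/1.338 = 0.64144; r = 39.899°.
D_min = 2·59.120° − 4·39.899° + 180° = 138.643°.
Rainbow angle = 180° − D_min = 41.357°.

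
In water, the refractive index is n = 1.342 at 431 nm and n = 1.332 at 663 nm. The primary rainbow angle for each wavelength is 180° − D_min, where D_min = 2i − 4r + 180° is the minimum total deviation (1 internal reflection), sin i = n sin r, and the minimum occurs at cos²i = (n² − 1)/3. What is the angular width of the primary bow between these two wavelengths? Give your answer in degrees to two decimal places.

At 431 nm (n = 1.342): cos²i = 0.26699 → i = 58.888°, r = 39.641°, D_min = 139.213°, rainbow angle = 40.787°.
At 663 nm (n = 1.332): cos²i = 0.25807 → i = 59.469°, r = 40.290°, D_min = 137.776°, rainbow angle = 42.224°.
Angular width = |40.787° − 42.224°| = 1.437°.

1.44°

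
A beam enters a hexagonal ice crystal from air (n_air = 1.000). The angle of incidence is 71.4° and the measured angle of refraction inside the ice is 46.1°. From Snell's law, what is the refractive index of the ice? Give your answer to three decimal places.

1.315

n = sin θ_i / sin θ_r = sin 71.4° / sin 46.1° = 0.9478 / 0.7206 = 1.3153.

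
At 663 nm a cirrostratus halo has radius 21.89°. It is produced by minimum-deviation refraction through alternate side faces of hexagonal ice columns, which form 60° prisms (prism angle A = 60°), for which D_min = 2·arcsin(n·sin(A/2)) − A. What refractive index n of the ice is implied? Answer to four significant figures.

Rearranging: n = sin((D_min + A)/2) / sin(A/2).
(D_min + A)/2 = (21.89° + 60°)/2 = 40.945°.
n = sin 40.945° / sin 30° = 0.6553 / 0.5000 = 1.3107.

1.311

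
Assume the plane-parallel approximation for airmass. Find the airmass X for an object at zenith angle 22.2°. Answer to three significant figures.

X = sec z = 1/cos 22.2° = 1/0.9259 = 1.0801.

1.08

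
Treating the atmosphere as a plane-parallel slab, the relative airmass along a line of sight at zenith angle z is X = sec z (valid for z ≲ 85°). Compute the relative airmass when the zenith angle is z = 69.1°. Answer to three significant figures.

X = sec z = 1/cos 69.1° = 1/0.3567 = 2.8032.

2.80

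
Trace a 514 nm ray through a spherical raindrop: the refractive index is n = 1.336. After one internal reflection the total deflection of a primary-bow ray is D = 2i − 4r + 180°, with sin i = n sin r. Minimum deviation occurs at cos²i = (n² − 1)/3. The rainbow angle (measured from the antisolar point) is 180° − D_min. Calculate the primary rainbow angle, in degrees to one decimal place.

cos²i = (1.78490 − 1)/3 = 0.26163; i = arccos(0.51150) = 59.236°.
sin r = sin 59.236°/1.336 = 0.64318; r = 40.029°.
D_min = 2·59.236° − 4·40.029° + 180° = 138.356°.
Rainbow angle = 180° − D_min = 41.644°.

41.6°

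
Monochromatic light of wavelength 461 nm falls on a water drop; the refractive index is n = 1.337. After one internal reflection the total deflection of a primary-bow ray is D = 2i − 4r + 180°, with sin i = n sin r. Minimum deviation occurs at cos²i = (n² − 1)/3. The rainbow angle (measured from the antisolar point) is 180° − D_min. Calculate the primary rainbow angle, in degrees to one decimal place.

cos²i = (1.78757 − 1)/3 = 0.26252; i = arccos(0.51237) = 59.178°.
sin r = sin 59.178°/1.337 = 0.64231; r = 39.964°.
D_min = 2·59.178° − 4·39.964° + 180° = 138.500°.
Rainbow angle = 180° − D_min = 41.500°.

41.5°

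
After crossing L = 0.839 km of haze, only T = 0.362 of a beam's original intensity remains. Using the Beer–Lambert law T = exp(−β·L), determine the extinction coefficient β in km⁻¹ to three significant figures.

1.21 km⁻¹

Beer–Lambert: T = exp(−βL) ⇒ β = −ln(T)/L = −ln(0.362)/0.839 = 1.0161/0.839 = 1.211 km⁻¹.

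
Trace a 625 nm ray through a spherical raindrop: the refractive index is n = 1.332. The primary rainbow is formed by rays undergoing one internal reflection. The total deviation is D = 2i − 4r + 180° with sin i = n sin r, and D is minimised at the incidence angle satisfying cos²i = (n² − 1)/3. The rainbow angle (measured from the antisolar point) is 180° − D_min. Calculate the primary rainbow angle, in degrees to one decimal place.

42.2°

cos²i = (1.77422 − 1)/3 = 0.25807; i = arccos(0.50801) = 59.469°.
sin r = sin 59.469°/1.332 = 0.64666; r = 40.290°.
D_min = 2·59.469° − 4·40.290° + 180° = 137.776°.
Rainbow angle = 180° − D_min = 42.224°.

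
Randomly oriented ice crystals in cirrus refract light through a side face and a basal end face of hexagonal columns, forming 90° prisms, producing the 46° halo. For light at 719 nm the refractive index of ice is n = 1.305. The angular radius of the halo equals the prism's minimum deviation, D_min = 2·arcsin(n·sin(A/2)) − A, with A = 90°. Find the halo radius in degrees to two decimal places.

44.67°

n·sin(A/2) = 1.305 × sin 45° = 1.305 × 0.7071 = 0.9228.
D_min = 2·arcsin(0.9228) − 90° = 2 × 67.335° − 90° = 44.670°.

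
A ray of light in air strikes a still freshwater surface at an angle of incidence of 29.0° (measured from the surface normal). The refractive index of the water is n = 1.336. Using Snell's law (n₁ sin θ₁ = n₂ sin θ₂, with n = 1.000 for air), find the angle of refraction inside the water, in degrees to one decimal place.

21.3°

Snell: sin θ_r = sin θ_i / n = sin 29.0° / 1.336 = 0.4848 / 1.336 = 0.3629.
θ_r = arcsin(0.3629) = 21.28°.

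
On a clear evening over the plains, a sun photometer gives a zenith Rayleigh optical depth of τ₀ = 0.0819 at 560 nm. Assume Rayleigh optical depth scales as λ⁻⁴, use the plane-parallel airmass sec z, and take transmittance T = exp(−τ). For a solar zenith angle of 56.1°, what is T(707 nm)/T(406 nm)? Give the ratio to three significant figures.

1.61

Airmass: sec 56.1° = 1.7929.
τ(707 nm) = 0.0819 × (560/707)⁴ × 1.7929 = 0.0819 × 0.3936 × 1.7929 = 0.0578.
τ(406 nm) = 0.0819 × (560/406)⁴ × 1.7929 = 0.0819 × 3.6195 × 1.7929 = 0.5315.
T(707)/T(406) = exp(τ_B − τ_A) = exp(0.4737) = 1.6059.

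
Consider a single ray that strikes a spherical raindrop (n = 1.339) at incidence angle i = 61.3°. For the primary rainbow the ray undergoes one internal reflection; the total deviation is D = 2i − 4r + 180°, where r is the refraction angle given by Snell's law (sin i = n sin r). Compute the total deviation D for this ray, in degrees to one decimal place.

138.9°

sin r = sin 61.3° / 1.339 = 0.8771/1.339 = 0.6551; r = 40.93°.
D = 2·61.3° − 4·40.93° + 180° = 122.60° − 163.70° + 180° = 138.90°.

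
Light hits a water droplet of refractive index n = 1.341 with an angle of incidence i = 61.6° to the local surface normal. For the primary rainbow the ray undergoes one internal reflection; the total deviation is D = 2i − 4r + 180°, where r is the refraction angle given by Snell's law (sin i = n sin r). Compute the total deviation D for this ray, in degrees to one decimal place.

139.2°

sin r = sin 61.6° / 1.341 = 0.8796/1.341 = 0.6560; r = 40.99°.
D = 2·61.6° − 4·40.99° + 180° = 123.20° − 163.97° + 180° = 139.23°.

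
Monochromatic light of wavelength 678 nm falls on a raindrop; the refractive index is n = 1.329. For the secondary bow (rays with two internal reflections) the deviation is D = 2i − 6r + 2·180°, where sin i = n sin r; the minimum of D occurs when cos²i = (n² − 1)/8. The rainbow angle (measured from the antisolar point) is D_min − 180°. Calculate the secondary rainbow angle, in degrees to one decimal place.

49.8°

cos²i = (1.76624 − 1)/8 = 0.09578; i = arccos(0.30948) = 71.972°.
sin r = sin 71.972°/1.329 = 0.71550; r = 45.685°.
D_min = 2·71.972° − 6·45.685° + 360° = 229.837°.
Rainbow angle = D_min − 180° = 49.837°.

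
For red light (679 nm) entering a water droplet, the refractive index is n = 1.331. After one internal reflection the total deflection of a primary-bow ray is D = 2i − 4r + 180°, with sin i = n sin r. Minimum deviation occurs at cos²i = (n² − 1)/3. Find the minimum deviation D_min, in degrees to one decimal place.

137.6°

cos²i = (1.77156 − 1)/3 = 0.25719; i = arccos(0.50714) = 59.527°.
sin r = sin 59.527°/1.331 = 0.64753; r = 40.356°.
D_min = 2·59.527° − 4·40.356° + 180° = 137.630°.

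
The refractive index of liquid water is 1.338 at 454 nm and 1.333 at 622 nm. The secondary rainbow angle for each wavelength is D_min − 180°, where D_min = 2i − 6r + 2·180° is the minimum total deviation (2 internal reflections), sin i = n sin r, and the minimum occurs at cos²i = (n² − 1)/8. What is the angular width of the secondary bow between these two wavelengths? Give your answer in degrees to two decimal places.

1.30°

At 454 nm (n = 1.338): cos²i = 0.09878 → i = 71.682°, r = 45.195°, D_min = 232.193°, rainbow angle = 52.193°.
At 622 nm (n = 1.333): cos²i = 0.09711 → i = 71.843°, r = 45.466°, D_min = 230.891°, rainbow angle = 50.891°.
Angular width = |52.193° − 50.891°| = 1.302°.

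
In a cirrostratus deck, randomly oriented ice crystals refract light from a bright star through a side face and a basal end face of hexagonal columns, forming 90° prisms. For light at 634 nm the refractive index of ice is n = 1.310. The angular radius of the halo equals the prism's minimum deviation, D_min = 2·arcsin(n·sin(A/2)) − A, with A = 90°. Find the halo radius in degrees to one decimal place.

n·sin(A/2) = 1.310 × sin 45° = 1.310 × 0.7071 = 0.9263.
D_min = 2·arcsin(0.9263) − 90° = 2 × 67.867° − 90° = 45.733°.

45.7°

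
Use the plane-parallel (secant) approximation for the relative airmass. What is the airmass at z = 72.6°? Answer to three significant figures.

X = sec z = 1/cos 72.6° = 1/0.2990 = 3.3440.

3.34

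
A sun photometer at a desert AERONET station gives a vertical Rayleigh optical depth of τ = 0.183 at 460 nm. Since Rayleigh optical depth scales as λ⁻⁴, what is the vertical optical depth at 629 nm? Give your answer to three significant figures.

τ(629 nm) = τ(460 nm) × (460/629)⁴ = 0.183 × (0.7313)⁴ = 0.183 × 0.2860 = 0.0523.

0.0523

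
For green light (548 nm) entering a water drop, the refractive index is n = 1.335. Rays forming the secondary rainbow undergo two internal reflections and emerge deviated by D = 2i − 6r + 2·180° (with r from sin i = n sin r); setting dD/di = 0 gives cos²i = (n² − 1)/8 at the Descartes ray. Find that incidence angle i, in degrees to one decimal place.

cos²i = (1.335² − 1)/8 = (1.78222 − 1)/8 = 0.09778.
cos i = 0.31269, so i = 71.778°.

71.8°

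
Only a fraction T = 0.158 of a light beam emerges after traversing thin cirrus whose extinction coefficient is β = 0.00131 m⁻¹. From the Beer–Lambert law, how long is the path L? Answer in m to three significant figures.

1410 m

Beer–Lambert: T = exp(−βL) ⇒ L = −ln(T)/β = −ln(0.158)/0.00131 = 1.8452/0.00131 = 1409 m.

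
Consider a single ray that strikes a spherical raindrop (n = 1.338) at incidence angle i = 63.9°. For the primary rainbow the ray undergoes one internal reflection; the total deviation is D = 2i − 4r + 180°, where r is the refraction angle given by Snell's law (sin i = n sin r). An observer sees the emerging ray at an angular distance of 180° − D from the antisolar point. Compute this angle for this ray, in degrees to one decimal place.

40.8°

sin r = sin 63.9° / 1.338 = 0.8980/1.338 = 0.6712; r = 42.16°.
D = 2·63.9° − 4·42.16° + 180° = 127.80° − 168.63° + 180° = 139.17°.
Angle from antisolar point = 180° − D = 40.83°.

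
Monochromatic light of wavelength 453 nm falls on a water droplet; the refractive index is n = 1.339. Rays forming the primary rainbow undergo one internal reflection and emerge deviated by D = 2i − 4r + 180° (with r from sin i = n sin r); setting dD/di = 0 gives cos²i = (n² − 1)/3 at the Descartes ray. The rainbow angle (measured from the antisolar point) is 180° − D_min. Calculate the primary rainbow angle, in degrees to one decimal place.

41.2°

cos²i = (1.79292 − 1)/3 = 0.26431; i = arccos(0.51411) = 59.062°.
sin r = sin 59.062°/1.339 = 0.64057; r = 39.834°.
D_min = 2·59.062° − 4·39.834° + 180° = 138.786°.
Rainbow angle = 180° − D_min = 41.214°.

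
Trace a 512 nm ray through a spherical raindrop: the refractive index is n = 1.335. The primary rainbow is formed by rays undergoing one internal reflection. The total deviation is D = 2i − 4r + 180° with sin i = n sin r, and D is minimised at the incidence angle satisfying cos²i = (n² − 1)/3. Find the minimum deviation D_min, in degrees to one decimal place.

138.2°

cos²i = (1.78222 − 1)/3 = 0.26074; i = arccos(0.51063) = 59.294°.
sin r = sin 59.294°/1.335 = 0.64405; r = 40.094°.
D_min = 2·59.294° − 4·40.094° + 180° = 138.212°.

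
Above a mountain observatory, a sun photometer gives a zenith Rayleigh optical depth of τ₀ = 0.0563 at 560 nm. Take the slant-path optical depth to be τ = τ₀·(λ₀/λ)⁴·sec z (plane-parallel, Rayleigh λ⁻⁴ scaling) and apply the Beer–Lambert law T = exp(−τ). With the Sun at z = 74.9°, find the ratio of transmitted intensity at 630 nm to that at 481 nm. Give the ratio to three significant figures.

1.30

Airmass: sec 74.9° = 3.8387.
τ(630 nm) = 0.0563 × (560/630)⁴ × 3.8387 = 0.0563 × 0.6243 × 3.8387 = 0.1349.
τ(481 nm) = 0.0563 × (560/481)⁴ × 3.8387 = 0.0563 × 1.8373 × 3.8387 = 0.3971.
T(630)/T(481) = exp(τ_B − τ_A) = exp(0.2621) = 1.2997.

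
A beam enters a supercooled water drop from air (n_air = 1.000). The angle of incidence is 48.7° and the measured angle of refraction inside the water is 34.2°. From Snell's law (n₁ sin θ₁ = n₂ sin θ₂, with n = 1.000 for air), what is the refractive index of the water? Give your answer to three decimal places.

1.337

n = sin θ_i / sin θ_r = sin 48.7° / sin 34.2° = 0.7513 / 0.5621 = 1.3366.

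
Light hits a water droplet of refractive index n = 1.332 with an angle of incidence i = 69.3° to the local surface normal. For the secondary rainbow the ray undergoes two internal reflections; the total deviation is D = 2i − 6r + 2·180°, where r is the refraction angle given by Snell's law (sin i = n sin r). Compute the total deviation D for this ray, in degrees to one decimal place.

230.9°

sin r = sin 69.3° / 1.332 = 0.9354/1.332 = 0.7023; r = 44.61°.
D = 2·69.3° − 6·44.61° + 2·180° = 138.60° − 267.66° + 360° = 230.94°.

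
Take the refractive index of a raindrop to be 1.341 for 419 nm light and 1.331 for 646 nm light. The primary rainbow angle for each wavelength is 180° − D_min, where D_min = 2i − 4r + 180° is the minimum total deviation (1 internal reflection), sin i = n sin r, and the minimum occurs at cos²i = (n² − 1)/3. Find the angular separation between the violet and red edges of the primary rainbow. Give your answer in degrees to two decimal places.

1.44°

At 419 nm (n = 1.341): cos²i = 0.26609 → i = 58.946°, r = 39.705°, D_min = 139.071°, rainbow angle = 40.929°.
At 646 nm (n = 1.331): cos²i = 0.25719 → i = 59.527°, r = 40.356°, D_min = 137.630°, rainbow angle = 42.370°.
Angular width = |40.929° − 42.370°| = 1.441°.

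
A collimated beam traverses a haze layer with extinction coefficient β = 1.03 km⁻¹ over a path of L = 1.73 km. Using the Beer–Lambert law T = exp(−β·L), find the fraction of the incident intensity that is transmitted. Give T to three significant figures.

0.168

τ = β·L = 1.03 × 1.73 = 1.7819.
T = exp(−1.7819) = 0.1683.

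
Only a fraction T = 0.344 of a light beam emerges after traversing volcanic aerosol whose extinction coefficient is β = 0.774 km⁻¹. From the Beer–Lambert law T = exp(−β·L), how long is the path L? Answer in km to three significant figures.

Beer–Lambert: T = exp(−βL) ⇒ L = −ln(T)/β = −ln(0.344)/0.774 = 1.0671/0.774 = 1.379 km.

1.38 km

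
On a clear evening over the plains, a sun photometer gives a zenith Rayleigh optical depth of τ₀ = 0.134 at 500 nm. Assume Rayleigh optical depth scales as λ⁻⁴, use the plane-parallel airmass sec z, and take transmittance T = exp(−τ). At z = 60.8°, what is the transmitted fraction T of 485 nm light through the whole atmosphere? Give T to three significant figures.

0.733

sec 60.8° = 2.0498.
τ = 0.134 × (500/485)⁴ × 2.0498 = 0.134 × 1.1296 × 2.0498 = 0.3103.
T = exp(−0.3103) = 0.7333.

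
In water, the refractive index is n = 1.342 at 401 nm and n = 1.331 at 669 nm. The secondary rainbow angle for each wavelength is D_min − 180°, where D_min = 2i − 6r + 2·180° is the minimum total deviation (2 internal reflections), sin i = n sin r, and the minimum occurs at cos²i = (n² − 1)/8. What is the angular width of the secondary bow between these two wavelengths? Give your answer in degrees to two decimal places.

At 401 nm (n = 1.342): cos²i = 0.10012 → i = 71.554°, r = 44.981°, D_min = 233.222°, rainbow angle = 53.222°.
At 669 nm (n = 1.331): cos²i = 0.09645 → i = 71.907°, r = 45.575°, D_min = 230.365°, rainbow angle = 50.365°.
Angular width = |53.222° − 50.365°| = 2.857°.

2.86°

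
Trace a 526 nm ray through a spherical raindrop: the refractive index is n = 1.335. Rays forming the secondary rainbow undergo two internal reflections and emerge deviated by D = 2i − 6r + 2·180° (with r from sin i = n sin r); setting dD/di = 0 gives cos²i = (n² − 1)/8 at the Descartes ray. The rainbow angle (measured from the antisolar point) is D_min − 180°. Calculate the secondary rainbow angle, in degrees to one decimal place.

cos²i = (1.78222 − 1)/8 = 0.09778; i = arccos(0.31269) = 71.778°.
sin r = sin 71.778°/1.335 = 0.71150; r = 45.357°.
D_min = 2·71.778° − 6·45.357° + 360° = 231.414°.
Rainbow angle = D_min − 180° = 51.414°.

51.4°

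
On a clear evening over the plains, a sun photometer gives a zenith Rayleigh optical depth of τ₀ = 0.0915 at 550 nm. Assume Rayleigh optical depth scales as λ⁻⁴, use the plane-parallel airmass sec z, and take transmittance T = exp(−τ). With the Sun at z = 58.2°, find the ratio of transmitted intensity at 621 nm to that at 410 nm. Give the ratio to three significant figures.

1.58

Airmass: sec 58.2° = 1.8977.
τ(621 nm) = 0.0915 × (550/621)⁴ × 1.8977 = 0.0915 × 0.6153 × 1.8977 = 0.1068.
τ(410 nm) = 0.0915 × (550/410)⁴ × 1.8977 = 0.0915 × 3.2383 × 1.8977 = 0.5623.
T(621)/T(410) = exp(τ_B − τ_A) = exp(0.4555) = 1.5769.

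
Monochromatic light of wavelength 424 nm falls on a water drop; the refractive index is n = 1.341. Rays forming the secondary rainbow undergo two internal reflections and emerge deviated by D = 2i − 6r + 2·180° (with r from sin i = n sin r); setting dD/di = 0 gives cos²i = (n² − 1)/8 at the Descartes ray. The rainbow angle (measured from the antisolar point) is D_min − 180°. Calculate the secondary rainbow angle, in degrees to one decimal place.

cos²i = (1.79828 − 1)/8 = 0.09979; i = arccos(0.31589) = 71.586°.
sin r = sin 71.586°/1.341 = 0.70753; r = 45.034°.
D_min = 2·71.586° − 6·45.034° + 360° = 232.966°.
Rainbow angle = D_min − 180° = 52.966°.

53.0°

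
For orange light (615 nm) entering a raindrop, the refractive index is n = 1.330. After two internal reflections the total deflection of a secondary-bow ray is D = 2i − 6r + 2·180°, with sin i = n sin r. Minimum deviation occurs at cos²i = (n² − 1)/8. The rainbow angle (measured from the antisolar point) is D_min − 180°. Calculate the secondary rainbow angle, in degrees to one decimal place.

cos²i = (1.76890 − 1)/8 = 0.09611; i = arccos(0.31002) = 71.940°.
sin r = sin 71.940°/1.330 = 0.71483; r = 45.630°.
D_min = 2·71.940° − 6·45.630° + 360° = 230.101°.
Rainbow angle = D_min − 180° = 50.101°.

50.1°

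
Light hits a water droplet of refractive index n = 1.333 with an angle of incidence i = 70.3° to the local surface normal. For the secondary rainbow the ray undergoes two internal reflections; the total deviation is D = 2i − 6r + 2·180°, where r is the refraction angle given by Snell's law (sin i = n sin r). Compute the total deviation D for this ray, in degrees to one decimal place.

sin r = sin 70.3° / 1.333 = 0.9415/1.333 = 0.7063; r = 44.93°.
D = 2·70.3° − 6·44.93° + 2·180° = 140.60° − 269.60° + 360° = 231.00°.

231.0°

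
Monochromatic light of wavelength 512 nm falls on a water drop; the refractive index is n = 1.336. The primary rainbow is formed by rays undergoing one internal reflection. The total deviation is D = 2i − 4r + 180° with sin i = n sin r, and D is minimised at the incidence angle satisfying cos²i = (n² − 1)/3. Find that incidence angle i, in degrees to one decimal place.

cos²i = (1.336² − 1)/3 = (1.78490 − 1)/3 = 0.26163.
cos i = 0.51150, so i = 59.236°.

59.2°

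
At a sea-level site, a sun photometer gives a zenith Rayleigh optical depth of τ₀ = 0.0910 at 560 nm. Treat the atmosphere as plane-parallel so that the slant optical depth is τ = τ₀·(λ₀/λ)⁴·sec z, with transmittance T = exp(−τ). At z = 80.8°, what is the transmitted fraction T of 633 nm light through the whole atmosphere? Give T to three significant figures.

0.706

sec 80.8° = 6.2546.
τ = 0.0910 × (560/633)⁴ × 6.2546 = 0.0910 × 0.6125 × 6.2546 = 0.3486.
T = exp(−0.3486) = 0.7056.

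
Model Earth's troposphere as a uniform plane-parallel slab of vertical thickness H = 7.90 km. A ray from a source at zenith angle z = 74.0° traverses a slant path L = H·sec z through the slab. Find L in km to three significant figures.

28.7 km

sec z = 1/cos 74.0° = 3.6280.
L = 7.90 × 3.6280 = 28.661 km.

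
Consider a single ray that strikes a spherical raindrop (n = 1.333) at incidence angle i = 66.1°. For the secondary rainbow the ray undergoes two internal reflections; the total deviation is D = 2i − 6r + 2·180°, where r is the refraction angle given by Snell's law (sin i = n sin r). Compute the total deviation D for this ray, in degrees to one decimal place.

sin r = sin 66.1° / 1.333 = 0.9143/1.333 = 0.6859; r = 43.30°.
D = 2·66.1° − 6·43.30° + 2·180° = 132.20° − 259.82° + 360° = 232.38°.

232.4°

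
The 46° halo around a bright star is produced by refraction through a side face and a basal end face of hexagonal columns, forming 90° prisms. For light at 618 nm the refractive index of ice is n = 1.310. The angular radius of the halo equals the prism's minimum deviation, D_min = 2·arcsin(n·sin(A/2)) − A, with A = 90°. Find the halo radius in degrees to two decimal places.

n·sin(A/2) = 1.310 × sin 45° = 1.310 × 0.7071 = 0.9263.
D_min = 2·arcsin(0.9263) − 90° = 2 × 67.867° − 90° = 45.733°.

45.73°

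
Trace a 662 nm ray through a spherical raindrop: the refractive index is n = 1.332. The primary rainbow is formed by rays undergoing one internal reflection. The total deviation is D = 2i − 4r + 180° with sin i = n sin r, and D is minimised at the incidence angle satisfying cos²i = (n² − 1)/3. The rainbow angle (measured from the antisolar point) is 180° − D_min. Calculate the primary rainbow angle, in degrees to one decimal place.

42.2°

cos²i = (1.77422 − 1)/3 = 0.25807; i = arccos(0.50801) = 59.469°.
sin r = sin 59.469°/1.332 = 0.64666; r = 40.290°.
D_min = 2·59.469° − 4·40.290° + 180° = 137.776°.
Rainbow angle = 180° − D_min = 42.224°.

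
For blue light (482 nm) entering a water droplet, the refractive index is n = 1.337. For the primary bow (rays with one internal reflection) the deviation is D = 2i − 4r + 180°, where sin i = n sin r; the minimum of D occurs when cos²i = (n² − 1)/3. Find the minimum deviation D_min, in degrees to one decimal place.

138.5°

cos²i = (1.78757 − 1)/3 = 0.26252; i = arccos(0.51237) = 59.178°.
sin r = sin 59.178°/1.337 = 0.64231; r = 39.964°.
D_min = 2·59.178° − 4·39.964° + 180° = 138.500°.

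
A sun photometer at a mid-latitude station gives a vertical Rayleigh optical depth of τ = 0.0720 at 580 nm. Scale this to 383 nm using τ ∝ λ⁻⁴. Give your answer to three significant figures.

0.379

τ(383 nm) = τ(580 nm) × (580/383)⁴ = 0.0720 × (1.5144)⁴ = 0.0720 × 5.2592 = 0.3787.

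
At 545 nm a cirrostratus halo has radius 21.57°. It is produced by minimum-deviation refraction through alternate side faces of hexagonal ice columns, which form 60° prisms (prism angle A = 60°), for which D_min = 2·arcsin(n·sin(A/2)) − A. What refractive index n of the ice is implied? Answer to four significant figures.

1.306

Rearranging: n = sin((D_min + A)/2) / sin(A/2).
(D_min + A)/2 = (21.57° + 60°)/2 = 40.785°.
n = sin 40.785° / sin 30° = 0.6532 / 0.5000 = 1.3064.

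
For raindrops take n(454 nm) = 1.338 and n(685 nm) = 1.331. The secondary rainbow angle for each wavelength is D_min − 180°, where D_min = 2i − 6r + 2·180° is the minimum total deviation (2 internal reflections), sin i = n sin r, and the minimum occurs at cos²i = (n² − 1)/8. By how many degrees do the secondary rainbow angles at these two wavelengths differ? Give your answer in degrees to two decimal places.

At 454 nm (n = 1.338): cos²i = 0.09878 → i = 71.682°, r = 45.195°, D_min = 232.193°, rainbow angle = 52.193°.
At 685 nm (n = 1.331): cos²i = 0.09645 → i = 71.907°, r = 45.575°, D_min = 230.365°, rainbow angle = 50.365°.
Angular width = |52.193° − 50.365°| = 1.828°.

1.83°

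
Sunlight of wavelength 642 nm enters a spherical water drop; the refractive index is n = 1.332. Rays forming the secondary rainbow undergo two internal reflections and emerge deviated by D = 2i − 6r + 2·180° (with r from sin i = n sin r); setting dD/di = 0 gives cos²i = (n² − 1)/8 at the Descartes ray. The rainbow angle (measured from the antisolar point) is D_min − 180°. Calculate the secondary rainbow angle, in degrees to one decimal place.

50.6°

cos²i = (1.77422 − 1)/8 = 0.09678; i = arccos(0.31109) = 71.875°.
sin r = sin 71.875°/1.332 = 0.71350; r = 45.520°.
D_min = 2·71.875° − 6·45.520° + 360° = 230.628°.
Rainbow angle = D_min − 180° = 50.628°.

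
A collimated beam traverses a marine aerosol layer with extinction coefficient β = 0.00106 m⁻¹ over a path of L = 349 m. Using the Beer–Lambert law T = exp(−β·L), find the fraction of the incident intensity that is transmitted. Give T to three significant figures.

0.691

τ = β·L = 0.00106 × 349 = 0.3699.
T = exp(−0.3699) = 0.6908.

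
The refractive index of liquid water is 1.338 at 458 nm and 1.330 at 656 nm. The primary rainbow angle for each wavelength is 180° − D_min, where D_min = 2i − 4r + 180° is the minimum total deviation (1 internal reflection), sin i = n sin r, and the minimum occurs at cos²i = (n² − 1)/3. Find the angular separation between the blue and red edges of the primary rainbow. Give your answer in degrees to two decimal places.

1.16°

At 458 nm (n = 1.338): cos²i = 0.26341 → i = 59.120°, r = 39.899°, D_min = 138.643°, rainbow angle = 41.357°.
At 656 nm (n = 1.330): cos²i = 0.25630 → i = 59.585°, r = 40.422°, D_min = 137.484°, rainbow angle = 42.516°.
Angular width = |41.357° − 42.516°| = 1.160°.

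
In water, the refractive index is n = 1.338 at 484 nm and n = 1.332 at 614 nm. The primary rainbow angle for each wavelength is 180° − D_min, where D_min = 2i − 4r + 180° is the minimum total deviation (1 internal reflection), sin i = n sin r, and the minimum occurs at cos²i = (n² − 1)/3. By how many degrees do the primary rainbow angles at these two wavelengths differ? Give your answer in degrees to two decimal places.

At 484 nm (n = 1.338): cos²i = 0.26341 → i = 59.120°, r = 39.899°, D_min = 138.643°, rainbow angle = 41.357°.
At 614 nm (n = 1.332): cos²i = 0.25807 → i = 59.469°, r = 40.290°, D_min = 137.776°, rainbow angle = 42.224°.
Angular width = |41.357° − 42.224°| = 0.867°.

0.87°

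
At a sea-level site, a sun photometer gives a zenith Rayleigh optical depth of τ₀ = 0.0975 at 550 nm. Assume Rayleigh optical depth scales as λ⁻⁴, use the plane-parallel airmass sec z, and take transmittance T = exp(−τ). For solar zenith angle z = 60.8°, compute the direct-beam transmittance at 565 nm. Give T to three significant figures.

sec 60.8° = 2.0498.
τ = 0.0975 × (550/565)⁴ × 2.0498 = 0.0975 × 0.8980 × 2.0498 = 0.1795.
T = exp(−0.1795) = 0.8357.

0.836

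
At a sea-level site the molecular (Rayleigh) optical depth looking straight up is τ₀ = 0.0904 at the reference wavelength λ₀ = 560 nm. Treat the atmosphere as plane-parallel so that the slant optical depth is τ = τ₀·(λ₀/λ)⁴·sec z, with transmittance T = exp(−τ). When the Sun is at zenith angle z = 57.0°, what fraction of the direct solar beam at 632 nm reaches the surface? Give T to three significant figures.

sec 57.0° = 1.8361.
τ = 0.0904 × (560/632)⁴ × 1.8361 = 0.0904 × 0.6164 × 1.8361 = 0.1023.
T = exp(−0.1023) = 0.9027.

0.903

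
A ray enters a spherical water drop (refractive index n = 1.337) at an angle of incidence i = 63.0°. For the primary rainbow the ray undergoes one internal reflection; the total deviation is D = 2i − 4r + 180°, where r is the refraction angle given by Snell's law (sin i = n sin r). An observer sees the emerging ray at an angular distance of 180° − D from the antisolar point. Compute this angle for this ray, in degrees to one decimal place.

41.2°

sin r = sin 63.0° / 1.337 = 0.8910/1.337 = 0.6664; r = 41.79°.
D = 2·63.0° − 4·41.79° + 180° = 126.00° − 167.17° + 180° = 138.83°.
Angle from antisolar point = 180° − D = 41.17°.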